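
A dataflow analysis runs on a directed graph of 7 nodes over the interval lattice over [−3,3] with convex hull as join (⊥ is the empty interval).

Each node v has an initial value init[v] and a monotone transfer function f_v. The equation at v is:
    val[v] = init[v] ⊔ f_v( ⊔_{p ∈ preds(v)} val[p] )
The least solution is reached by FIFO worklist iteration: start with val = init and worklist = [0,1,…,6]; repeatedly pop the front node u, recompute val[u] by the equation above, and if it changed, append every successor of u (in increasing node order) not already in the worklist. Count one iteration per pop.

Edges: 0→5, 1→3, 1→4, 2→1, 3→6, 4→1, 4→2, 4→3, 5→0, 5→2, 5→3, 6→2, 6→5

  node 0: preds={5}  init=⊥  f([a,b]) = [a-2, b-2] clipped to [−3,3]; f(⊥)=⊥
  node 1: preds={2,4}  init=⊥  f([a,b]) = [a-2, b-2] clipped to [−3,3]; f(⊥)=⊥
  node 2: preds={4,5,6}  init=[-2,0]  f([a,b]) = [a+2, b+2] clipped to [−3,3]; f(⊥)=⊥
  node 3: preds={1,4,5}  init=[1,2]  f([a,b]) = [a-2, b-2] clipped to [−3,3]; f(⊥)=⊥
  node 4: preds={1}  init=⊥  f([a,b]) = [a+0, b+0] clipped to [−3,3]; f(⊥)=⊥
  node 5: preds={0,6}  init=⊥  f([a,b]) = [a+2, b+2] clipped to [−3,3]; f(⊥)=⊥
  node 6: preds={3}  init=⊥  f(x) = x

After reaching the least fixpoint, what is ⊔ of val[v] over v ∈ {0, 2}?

[-3,3]

Trace (20 dequeues):
  [1] u=0 | in ⊥ | out ⊥ | ==
  [2] u=1 | in [-2,0] | out [-3,-2] | prev ⊥ | push {}
  [3] u=2 | in ⊥ | out [-2,0] | ==
  [4] u=3 | in [-3,-2] | out [-3,2] | prev [1,2] | push {}
  [5] u=4 | in [-3,-2] | out [-3,-2] | prev ⊥ | push {1,2,3}
  [6] u=5 | in ⊥ | out ⊥ | ==
  [7] u=6 | in [-3,2] | out [-3,2] | prev ⊥ | push {5}
  [8] u=1 | in [-3,0] | out [-3,-2] | ==
  [9] u=2 | in [-3,2] | out [-2,3] | prev [-2,0] | push {1}
  [10] u=3 | in [-3,-2] | out [-3,2] | ==
  [11] u=5 | in [-3,2] | out [-1,3] | prev ⊥ | push {0,2,3}
  [12] u=1 | in [-3,3] | out [-3,1] | prev [-3,-2] | push {4}
  [13] u=0 | in [-1,3] | out [-3,1] | prev ⊥ | push {5}
  [14] u=2 | in [-3,3] | out [-2,3] | ==
  [15] u=3 | in [-3,3] | out [-3,2] | ==
  [16] u=4 | in [-3,1] | out [-3,1] | prev [-3,-2] | push {1,2,3}
  [17] u=5 | in [-3,2] | out [-1,3] | ==
  [18] u=1 | in [-3,3] | out [-3,1] | ==
  [19] u=2 | in [-3,3] | out [-2,3] | ==
  [20] u=3 | in [-3,3] | out [-3,2] | ==

Converged values:
  [0] [-3,1]
  [1] [-3,1]
  [2] [-2,3]
  [3] [-3,2]
  [4] [-3,1]
  [5] [-1,3]
  [6] [-3,2]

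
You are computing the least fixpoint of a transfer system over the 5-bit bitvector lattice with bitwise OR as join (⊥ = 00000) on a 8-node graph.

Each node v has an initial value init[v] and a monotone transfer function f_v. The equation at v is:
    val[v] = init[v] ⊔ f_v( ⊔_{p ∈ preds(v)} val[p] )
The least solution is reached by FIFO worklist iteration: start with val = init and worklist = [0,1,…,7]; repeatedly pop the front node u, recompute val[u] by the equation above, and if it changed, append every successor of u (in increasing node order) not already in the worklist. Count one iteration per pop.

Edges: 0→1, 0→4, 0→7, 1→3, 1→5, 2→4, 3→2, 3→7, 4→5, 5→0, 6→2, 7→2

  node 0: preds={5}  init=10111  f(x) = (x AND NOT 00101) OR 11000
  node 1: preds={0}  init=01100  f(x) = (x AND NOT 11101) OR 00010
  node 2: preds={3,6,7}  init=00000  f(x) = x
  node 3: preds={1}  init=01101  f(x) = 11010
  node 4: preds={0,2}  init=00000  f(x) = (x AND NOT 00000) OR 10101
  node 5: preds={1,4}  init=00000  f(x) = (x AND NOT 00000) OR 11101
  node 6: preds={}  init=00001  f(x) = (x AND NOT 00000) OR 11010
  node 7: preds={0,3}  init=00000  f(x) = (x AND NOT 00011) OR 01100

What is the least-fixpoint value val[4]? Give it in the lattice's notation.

11111

Worklist (11 pops):
  #1 pop 0: in=00000 → 11111 (was 10111); enqueue []
  #2 pop 1: in=11111 → 01110 (was 01100); enqueue []
  #3 pop 2: in=01101 → 01101 (was 00000); enqueue []
  #4 pop 3: in=01110 → 11111 (was 01101); enqueue [2]
  #5 pop 4: in=11111 → 11111 (was 00000); enqueue []
  #6 pop 5: in=11111 → 11111 (was 00000); enqueue [0]
  #7 pop 6: in=00000 → 11011 (was 00001); enqueue []
  #8 pop 7: in=11111 → 11100 (was 00000); enqueue []
  #9 pop 2: in=11111 → 11111 (was 01101); enqueue [4]
  #10 pop 0: in=11111 → 11111 (no change)
  #11 pop 4: in=11111 → 11111 (no change)

Fixpoint:
  val[0] = 11111
  val[1] = 01110
  val[2] = 11111
  val[3] = 11111
  val[4] = 11111
  val[5] = 11111
  val[6] = 11011
  val[7] = 11100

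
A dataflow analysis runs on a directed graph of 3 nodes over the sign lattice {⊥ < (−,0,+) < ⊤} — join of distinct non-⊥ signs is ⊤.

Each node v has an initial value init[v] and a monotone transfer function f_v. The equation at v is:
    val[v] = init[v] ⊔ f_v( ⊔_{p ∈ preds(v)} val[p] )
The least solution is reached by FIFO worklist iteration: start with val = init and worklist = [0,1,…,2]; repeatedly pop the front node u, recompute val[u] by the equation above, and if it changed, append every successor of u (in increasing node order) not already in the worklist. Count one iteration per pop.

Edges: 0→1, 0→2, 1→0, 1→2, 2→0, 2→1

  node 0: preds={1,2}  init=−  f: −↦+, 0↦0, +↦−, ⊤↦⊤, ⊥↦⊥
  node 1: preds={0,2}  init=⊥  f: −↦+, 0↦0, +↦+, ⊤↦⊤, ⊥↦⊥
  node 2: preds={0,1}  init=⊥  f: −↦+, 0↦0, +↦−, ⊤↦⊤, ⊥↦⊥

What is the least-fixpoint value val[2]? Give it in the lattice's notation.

Trace (7 dequeues):
  [1] u=0 | in ⊥ | out − | ==
  [2] u=1 | in − | out + | prev ⊥ | push {0}
  [3] u=2 | in ⊤ | out ⊤ | prev ⊥ | push {1}
  [4] u=0 | in ⊤ | out ⊤ | prev − | push {2}
  [5] u=1 | in ⊤ | out ⊤ | prev + | push {0}
  [6] u=2 | in ⊤ | out ⊤ | ==
  [7] u=0 | in ⊤ | out ⊤ | ==

Converged values:
  [0] ⊤
  [1] ⊤
  [2] ⊤

⊤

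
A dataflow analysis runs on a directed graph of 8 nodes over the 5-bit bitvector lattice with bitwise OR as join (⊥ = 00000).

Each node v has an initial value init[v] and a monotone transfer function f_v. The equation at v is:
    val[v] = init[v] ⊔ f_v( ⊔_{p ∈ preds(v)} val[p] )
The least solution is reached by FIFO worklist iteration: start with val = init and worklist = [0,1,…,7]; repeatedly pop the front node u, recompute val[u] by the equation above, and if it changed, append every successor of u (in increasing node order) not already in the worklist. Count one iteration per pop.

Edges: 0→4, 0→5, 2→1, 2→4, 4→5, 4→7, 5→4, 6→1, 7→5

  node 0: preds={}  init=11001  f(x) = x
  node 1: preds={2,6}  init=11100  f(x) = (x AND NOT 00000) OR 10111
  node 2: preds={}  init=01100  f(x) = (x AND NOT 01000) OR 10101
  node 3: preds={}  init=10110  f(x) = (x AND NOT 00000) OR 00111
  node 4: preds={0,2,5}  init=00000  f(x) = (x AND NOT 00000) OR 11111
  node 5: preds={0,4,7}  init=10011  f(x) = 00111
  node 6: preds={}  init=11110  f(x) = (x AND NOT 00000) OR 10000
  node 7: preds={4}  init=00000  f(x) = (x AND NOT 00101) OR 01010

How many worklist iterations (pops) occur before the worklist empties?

11

Trace (11 dequeues):
  [1] u=0 | in 00000 | out 11001 | ==
  [2] u=1 | in 11110 | out 11111 | prev 11100 | push {}
  [3] u=2 | in 00000 | out 11101 | prev 01100 | push {1}
  [4] u=3 | in 00000 | out 10111 | prev 10110 | push {}
  [5] u=4 | in 11111 | out 11111 | prev 00000 | push {}
  [6] u=5 | in 11111 | out 10111 | prev 10011 | push {4}
  [7] u=6 | in 00000 | out 11110 | ==
  [8] u=7 | in 11111 | out 11010 | prev 00000 | push {5}
  [9] u=1 | in 11111 | out 11111 | ==
  [10] u=4 | in 11111 | out 11111 | ==
  [11] u=5 | in 11111 | out 10111 | ==

Converged values:
  [0] 11001
  [1] 11111
  [2] 11101
  [3] 10111
  [4] 11111
  [5] 10111
  [6] 11110
  [7] 11010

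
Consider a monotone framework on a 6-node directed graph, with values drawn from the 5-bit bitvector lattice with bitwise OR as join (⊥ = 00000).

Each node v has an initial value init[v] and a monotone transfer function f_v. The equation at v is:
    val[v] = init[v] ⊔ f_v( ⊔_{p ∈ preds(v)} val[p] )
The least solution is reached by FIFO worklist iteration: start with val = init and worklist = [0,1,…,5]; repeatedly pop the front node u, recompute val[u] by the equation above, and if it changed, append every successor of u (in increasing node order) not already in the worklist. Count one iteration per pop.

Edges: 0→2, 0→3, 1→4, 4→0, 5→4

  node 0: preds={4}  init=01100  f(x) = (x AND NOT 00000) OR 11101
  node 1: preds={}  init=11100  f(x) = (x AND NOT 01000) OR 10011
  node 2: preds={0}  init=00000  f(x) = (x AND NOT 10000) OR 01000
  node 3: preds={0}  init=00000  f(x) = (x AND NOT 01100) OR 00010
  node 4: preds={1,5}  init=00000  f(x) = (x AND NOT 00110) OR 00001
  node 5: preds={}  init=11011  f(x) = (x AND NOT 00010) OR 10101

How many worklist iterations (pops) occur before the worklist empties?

Worklist (8 pops):
  #1 pop 0: in=00000 → 11101 (was 01100); enqueue []
  #2 pop 1: in=00000 → 11111 (was 11100); enqueue []
  #3 pop 2: in=11101 → 01101 (was 00000); enqueue []
  #4 pop 3: in=11101 → 10011 (was 00000); enqueue []
  #5 pop 4: in=11111 → 11001 (was 00000); enqueue [0]
  #6 pop 5: in=00000 → 11111 (was 11011); enqueue [4]
  #7 pop 0: in=11001 → 11101 (no change)
  #8 pop 4: in=11111 → 11001 (no change)

Fixpoint:
  val[0] = 11101
  val[1] = 11111
  val[2] = 01101
  val[3] = 10011
  val[4] = 11001
  val[5] = 11111

8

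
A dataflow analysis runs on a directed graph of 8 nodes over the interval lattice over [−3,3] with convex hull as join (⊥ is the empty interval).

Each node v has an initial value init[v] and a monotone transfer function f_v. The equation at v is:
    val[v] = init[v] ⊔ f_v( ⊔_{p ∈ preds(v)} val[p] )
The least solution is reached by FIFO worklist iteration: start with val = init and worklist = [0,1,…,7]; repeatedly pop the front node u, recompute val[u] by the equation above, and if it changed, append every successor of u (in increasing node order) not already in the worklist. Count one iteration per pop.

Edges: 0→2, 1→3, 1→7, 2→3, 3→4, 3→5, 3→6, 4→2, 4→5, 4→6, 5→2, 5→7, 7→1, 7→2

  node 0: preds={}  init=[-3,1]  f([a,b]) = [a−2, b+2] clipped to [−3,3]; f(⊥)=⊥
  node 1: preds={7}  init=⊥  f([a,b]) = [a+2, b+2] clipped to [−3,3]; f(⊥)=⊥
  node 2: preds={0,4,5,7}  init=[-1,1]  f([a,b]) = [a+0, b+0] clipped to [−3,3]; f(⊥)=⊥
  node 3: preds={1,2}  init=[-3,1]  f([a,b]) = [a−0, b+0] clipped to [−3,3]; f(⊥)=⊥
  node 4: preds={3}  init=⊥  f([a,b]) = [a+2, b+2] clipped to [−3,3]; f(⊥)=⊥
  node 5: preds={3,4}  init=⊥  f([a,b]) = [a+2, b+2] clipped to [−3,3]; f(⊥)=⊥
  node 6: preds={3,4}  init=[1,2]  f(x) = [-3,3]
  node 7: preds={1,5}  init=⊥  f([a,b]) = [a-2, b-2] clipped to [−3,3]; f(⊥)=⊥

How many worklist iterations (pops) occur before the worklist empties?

15

Iteration log — 15 steps:
  step 1. node 0  ⊔preds=⊥  new=[-3,1]  stable
  step 2. node 1  ⊔preds=⊥  new=⊥  stable
  step 3. node 2  ⊔preds=[-3,1]  new=[-3,1]  old=[-1,1]  +wl: 
  step 4. node 3  ⊔preds=[-3,1]  new=[-3,1]  stable
  step 5. node 4  ⊔preds=[-3,1]  new=[-1,3]  old=⊥  +wl: 2
  step 6. node 5  ⊔preds=[-3,3]  new=[-1,3]  old=⊥  +wl: 
  step 7. node 6  ⊔preds=[-3,3]  new=[-3,3]  old=[1,2]  +wl: 
  step 8. node 7  ⊔preds=[-1,3]  new=[-3,1]  old=⊥  +wl: 1
  step 9. node 2  ⊔preds=[-3,3]  new=[-3,3]  old=[-3,1]  +wl: 3
  step 10. node 1  ⊔preds=[-3,1]  new=[-1,3]  old=⊥  +wl: 7
  step 11. node 3  ⊔preds=[-3,3]  new=[-3,3]  old=[-3,1]  +wl: 4,5,6
  step 12. node 7  ⊔preds=[-1,3]  new=[-3,1]  stable
  step 13. node 4  ⊔preds=[-3,3]  new=[-1,3]  stable
  step 14. node 5  ⊔preds=[-3,3]  new=[-1,3]  stable
  step 15. node 6  ⊔preds=[-3,3]  new=[-3,3]  stable

Least fixpoint reached:
  node 0: [-3,1]
  node 1: [-1,3]
  node 2: [-3,3]
  node 3: [-3,3]
  node 4: [-1,3]
  node 5: [-1,3]
  node 6: [-3,3]
  node 7: [-3,1]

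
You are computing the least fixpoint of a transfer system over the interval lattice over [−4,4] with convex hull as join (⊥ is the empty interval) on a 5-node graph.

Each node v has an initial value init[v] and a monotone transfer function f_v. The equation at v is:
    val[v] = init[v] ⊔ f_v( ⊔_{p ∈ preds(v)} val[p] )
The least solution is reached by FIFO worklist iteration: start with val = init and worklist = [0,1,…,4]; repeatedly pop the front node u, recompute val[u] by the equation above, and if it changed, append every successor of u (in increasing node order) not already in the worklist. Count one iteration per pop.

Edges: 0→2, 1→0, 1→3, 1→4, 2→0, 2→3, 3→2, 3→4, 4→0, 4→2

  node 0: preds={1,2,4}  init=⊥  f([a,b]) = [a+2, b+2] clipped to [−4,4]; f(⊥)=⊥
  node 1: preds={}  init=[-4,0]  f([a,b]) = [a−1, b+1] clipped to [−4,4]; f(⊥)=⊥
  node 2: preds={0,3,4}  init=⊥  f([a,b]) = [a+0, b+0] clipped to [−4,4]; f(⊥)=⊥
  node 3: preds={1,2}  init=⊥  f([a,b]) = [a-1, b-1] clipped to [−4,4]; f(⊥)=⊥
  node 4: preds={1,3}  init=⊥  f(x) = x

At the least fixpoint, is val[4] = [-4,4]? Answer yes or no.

Worklist (13 pops):
  #1 pop 0: in=[-4,0] → [-2,2] (was ⊥); enqueue []
  #2 pop 1: in=⊥ → [-4,0] (no change)
  #3 pop 2: in=[-2,2] → [-2,2] (was ⊥); enqueue [0]
  #4 pop 3: in=[-4,2] → [-4,1] (was ⊥); enqueue [2]
  #5 pop 4: in=[-4,1] → [-4,1] (was ⊥); enqueue []
  #6 pop 0: in=[-4,2] → [-2,4] (was [-2,2]); enqueue []
  #7 pop 2: in=[-4,4] → [-4,4] (was [-2,2]); enqueue [0,3]
  #8 pop 0: in=[-4,4] → [-2,4] (no change)
  #9 pop 3: in=[-4,4] → [-4,3] (was [-4,1]); enqueue [2,4]
  #10 pop 2: in=[-4,4] → [-4,4] (no change)
  #11 pop 4: in=[-4,3] → [-4,3] (was [-4,1]); enqueue [0,2]
  #12 pop 0: in=[-4,4] → [-2,4] (no change)
  #13 pop 2: in=[-4,4] → [-4,4] (no change)

Fixpoint:
  val[0] = [-2,4]
  val[1] = [-4,0]
  val[2] = [-4,4]
  val[3] = [-4,3]
  val[4] = [-4,3]

no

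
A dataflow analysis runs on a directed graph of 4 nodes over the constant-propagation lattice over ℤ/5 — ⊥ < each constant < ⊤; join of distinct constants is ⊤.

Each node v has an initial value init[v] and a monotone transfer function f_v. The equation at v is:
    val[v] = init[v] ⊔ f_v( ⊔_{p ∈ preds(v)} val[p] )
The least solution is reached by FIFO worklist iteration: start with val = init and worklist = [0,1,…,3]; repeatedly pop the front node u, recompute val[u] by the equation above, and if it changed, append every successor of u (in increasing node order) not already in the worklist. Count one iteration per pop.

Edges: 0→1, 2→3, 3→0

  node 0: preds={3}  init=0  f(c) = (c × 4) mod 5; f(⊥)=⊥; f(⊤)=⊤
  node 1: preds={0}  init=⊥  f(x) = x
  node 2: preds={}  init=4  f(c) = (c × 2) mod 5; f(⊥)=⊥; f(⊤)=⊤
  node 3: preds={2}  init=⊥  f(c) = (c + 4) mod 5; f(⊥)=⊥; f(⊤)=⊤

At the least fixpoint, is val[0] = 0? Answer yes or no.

no

Trace (6 dequeues):
  [1] u=0 | in ⊥ | out 0 | ==
  [2] u=1 | in 0 | out 0 | prev ⊥ | push {}
  [3] u=2 | in ⊥ | out 4 | ==
  [4] u=3 | in 4 | out 3 | prev ⊥ | push {0}
  [5] u=0 | in 3 | out ⊤ | prev 0 | push {1}
  [6] u=1 | in ⊤ | out ⊤ | prev 0 | push {}

Converged values:
  [0] ⊤
  [1] ⊤
  [2] 4
  [3] 3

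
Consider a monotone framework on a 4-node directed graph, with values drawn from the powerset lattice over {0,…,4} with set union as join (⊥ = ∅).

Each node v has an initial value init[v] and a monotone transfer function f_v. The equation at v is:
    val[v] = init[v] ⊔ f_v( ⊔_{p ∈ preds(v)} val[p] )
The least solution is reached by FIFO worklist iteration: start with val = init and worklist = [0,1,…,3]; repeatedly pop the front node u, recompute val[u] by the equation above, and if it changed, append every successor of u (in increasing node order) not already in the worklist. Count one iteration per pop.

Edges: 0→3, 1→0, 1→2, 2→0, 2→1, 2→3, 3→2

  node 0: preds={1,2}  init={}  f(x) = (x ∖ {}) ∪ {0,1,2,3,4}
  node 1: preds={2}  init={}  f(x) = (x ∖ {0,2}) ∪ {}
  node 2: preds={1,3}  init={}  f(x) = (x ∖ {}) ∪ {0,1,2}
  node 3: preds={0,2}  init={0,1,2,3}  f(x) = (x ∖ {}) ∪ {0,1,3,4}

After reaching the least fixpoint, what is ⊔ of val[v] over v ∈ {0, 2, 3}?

Iteration log — 12 steps:
  step 1. node 0  ⊔preds={}  new={0,1,2,3,4}  old={}  +wl: 
  step 2. node 1  ⊔preds={}  new={}  stable
  step 3. node 2  ⊔preds={0,1,2,3}  new={0,1,2,3}  old={}  +wl: 0,1
  step 4. node 3  ⊔preds={0,1,2,3,4}  new={0,1,2,3,4}  old={0,1,2,3}  +wl: 2
  step 5. node 0  ⊔preds={0,1,2,3}  new={0,1,2,3,4}  stable
  step 6. node 1  ⊔preds={0,1,2,3}  new={1,3}  old={}  +wl: 0
  step 7. node 2  ⊔preds={0,1,2,3,4}  new={0,1,2,3,4}  old={0,1,2,3}  +wl: 1,3
  step 8. node 0  ⊔preds={0,1,2,3,4}  new={0,1,2,3,4}  stable
  step 9. node 1  ⊔preds={0,1,2,3,4}  new={1,3,4}  old={1,3}  +wl: 0,2
  step 10. node 3  ⊔preds={0,1,2,3,4}  new={0,1,2,3,4}  stable
  step 11. node 0  ⊔preds={0,1,2,3,4}  new={0,1,2,3,4}  stable
  step 12. node 2  ⊔preds={0,1,2,3,4}  new={0,1,2,3,4}  stable

Least fixpoint reached:
  node 0: {0,1,2,3,4}
  node 1: {1,3,4}
  node 2: {0,1,2,3,4}
  node 3: {0,1,2,3,4}

{0,1,2,3,4}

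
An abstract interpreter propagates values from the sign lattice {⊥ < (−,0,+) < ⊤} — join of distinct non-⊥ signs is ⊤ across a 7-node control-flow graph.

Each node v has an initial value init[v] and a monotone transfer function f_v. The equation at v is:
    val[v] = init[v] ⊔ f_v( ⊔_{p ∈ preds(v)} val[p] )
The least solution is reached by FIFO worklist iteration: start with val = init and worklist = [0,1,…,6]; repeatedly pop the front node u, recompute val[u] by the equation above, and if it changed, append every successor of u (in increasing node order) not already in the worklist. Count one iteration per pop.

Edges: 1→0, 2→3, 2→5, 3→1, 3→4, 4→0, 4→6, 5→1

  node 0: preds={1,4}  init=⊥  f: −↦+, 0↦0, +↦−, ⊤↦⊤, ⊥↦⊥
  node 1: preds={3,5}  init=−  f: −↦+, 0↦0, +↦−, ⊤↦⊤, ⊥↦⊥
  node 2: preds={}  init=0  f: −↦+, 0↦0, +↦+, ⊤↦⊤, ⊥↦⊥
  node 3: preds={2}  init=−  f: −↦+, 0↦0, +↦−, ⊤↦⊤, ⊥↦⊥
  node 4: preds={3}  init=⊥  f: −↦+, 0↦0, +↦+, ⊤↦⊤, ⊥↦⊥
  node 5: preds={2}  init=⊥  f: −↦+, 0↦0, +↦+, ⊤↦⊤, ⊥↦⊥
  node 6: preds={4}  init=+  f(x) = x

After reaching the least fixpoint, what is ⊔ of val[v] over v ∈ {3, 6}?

Iteration log — 9 steps:
  step 1. node 0  ⊔preds=−  new=+  old=⊥  +wl: 
  step 2. node 1  ⊔preds=−  new=⊤  old=−  +wl: 0
  step 3. node 2  ⊔preds=⊥  new=0  stable
  step 4. node 3  ⊔preds=0  new=⊤  old=−  +wl: 1
  step 5. node 4  ⊔preds=⊤  new=⊤  old=⊥  +wl: 
  step 6. node 5  ⊔preds=0  new=0  old=⊥  +wl: 
  step 7. node 6  ⊔preds=⊤  new=⊤  old=+  +wl: 
  step 8. node 0  ⊔preds=⊤  new=⊤  old=+  +wl: 
  step 9. node 1  ⊔preds=⊤  new=⊤  stable

Least fixpoint reached:
  node 0: ⊤
  node 1: ⊤
  node 2: 0
  node 3: ⊤
  node 4: ⊤
  node 5: 0
  node 6: ⊤

⊤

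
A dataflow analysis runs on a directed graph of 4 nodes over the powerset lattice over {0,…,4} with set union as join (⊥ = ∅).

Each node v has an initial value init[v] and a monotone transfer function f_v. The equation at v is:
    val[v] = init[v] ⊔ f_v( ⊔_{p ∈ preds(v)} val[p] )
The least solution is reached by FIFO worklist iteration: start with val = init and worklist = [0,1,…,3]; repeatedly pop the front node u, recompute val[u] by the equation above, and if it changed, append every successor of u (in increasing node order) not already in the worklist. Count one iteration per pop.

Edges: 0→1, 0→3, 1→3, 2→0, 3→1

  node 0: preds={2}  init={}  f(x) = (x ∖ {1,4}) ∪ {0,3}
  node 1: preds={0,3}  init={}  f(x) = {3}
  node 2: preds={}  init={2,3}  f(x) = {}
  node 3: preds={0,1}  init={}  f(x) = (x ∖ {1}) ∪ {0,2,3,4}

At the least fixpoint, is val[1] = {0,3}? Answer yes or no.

no

Iteration log — 5 steps:
  step 1. node 0  ⊔preds={2,3}  new={0,2,3}  old={}  +wl: 
  step 2. node 1  ⊔preds={0,2,3}  new={3}  old={}  +wl: 
  step 3. node 2  ⊔preds={}  new={2,3}  stable
  step 4. node 3  ⊔preds={0,2,3}  new={0,2,3,4}  old={}  +wl: 1
  step 5. node 1  ⊔preds={0,2,3,4}  new={3}  stable

Least fixpoint reached:
  node 0: {0,2,3}
  node 1: {3}
  node 2: {2,3}
  node 3: {0,2,3,4}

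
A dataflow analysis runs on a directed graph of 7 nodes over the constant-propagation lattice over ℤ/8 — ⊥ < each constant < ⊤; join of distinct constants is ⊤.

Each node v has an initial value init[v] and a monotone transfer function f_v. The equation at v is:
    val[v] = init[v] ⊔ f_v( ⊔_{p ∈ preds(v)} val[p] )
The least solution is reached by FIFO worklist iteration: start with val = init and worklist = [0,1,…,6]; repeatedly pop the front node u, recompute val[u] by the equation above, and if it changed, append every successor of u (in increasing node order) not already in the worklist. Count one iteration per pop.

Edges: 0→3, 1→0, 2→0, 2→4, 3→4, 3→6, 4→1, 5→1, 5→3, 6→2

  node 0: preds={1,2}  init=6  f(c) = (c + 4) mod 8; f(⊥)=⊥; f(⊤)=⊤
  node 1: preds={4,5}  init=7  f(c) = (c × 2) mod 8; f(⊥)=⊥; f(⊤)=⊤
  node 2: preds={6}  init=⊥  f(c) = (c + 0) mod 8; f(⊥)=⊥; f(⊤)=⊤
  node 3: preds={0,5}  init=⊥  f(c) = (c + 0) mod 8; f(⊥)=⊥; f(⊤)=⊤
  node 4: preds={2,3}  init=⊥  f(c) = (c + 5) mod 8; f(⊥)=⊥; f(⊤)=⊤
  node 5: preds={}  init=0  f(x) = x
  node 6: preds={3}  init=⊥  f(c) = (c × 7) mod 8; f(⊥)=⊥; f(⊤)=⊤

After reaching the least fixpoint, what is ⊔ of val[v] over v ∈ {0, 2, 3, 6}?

⊤

Worklist (12 pops):
  #1 pop 0: in=7 → ⊤ (was 6); enqueue []
  #2 pop 1: in=0 → ⊤ (was 7); enqueue [0]
  #3 pop 2: in=⊥ → ⊥ (no change)
  #4 pop 3: in=⊤ → ⊤ (was ⊥); enqueue []
  #5 pop 4: in=⊤ → ⊤ (was ⊥); enqueue [1]
  #6 pop 5: in=⊥ → 0 (no change)
  #7 pop 6: in=⊤ → ⊤ (was ⊥); enqueue [2]
  #8 pop 0: in=⊤ → ⊤ (no change)
  #9 pop 1: in=⊤ → ⊤ (no change)
  #10 pop 2: in=⊤ → ⊤ (was ⊥); enqueue [0,4]
  #11 pop 0: in=⊤ → ⊤ (no change)
  #12 pop 4: in=⊤ → ⊤ (no change)

Fixpoint:
  val[0] = ⊤
  val[1] = ⊤
  val[2] = ⊤
  val[3] = ⊤
  val[4] = ⊤
  val[5] = 0
  val[6] = ⊤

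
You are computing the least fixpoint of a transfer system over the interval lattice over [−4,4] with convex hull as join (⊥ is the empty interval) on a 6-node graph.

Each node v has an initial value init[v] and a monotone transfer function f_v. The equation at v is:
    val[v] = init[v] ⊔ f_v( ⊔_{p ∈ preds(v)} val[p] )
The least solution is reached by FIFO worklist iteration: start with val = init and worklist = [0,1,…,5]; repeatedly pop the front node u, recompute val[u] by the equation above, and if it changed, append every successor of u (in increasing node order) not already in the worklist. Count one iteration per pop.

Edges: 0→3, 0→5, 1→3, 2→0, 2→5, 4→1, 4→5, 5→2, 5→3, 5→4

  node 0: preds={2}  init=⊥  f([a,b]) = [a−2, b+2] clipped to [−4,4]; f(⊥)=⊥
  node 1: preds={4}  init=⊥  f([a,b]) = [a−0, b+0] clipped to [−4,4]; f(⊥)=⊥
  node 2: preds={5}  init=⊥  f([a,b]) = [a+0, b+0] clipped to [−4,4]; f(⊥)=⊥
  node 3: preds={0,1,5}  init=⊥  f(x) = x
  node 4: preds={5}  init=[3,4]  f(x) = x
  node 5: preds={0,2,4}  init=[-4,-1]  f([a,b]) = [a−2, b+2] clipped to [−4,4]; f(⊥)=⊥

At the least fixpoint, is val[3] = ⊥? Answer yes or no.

Worklist (15 pops):
  #1 pop 0: in=⊥ → ⊥ (no change)
  #2 pop 1: in=[3,4] → [3,4] (was ⊥); enqueue []
  #3 pop 2: in=[-4,-1] → [-4,-1] (was ⊥); enqueue [0]
  #4 pop 3: in=[-4,4] → [-4,4] (was ⊥); enqueue []
  #5 pop 4: in=[-4,-1] → [-4,4] (was [3,4]); enqueue [1]
  #6 pop 5: in=[-4,4] → [-4,4] (was [-4,-1]); enqueue [2,3,4]
  #7 pop 0: in=[-4,-1] → [-4,1] (was ⊥); enqueue [5]
  #8 pop 1: in=[-4,4] → [-4,4] (was [3,4]); enqueue []
  #9 pop 2: in=[-4,4] → [-4,4] (was [-4,-1]); enqueue [0]
  #10 pop 3: in=[-4,4] → [-4,4] (no change)
  #11 pop 4: in=[-4,4] → [-4,4] (no change)
  #12 pop 5: in=[-4,4] → [-4,4] (no change)
  #13 pop 0: in=[-4,4] → [-4,4] (was [-4,1]); enqueue [3,5]
  #14 pop 3: in=[-4,4] → [-4,4] (no change)
  #15 pop 5: in=[-4,4] → [-4,4] (no change)

Fixpoint:
  val[0] = [-4,4]
  val[1] = [-4,4]
  val[2] = [-4,4]
  val[3] = [-4,4]
  val[4] = [-4,4]
  val[5] = [-4,4]

no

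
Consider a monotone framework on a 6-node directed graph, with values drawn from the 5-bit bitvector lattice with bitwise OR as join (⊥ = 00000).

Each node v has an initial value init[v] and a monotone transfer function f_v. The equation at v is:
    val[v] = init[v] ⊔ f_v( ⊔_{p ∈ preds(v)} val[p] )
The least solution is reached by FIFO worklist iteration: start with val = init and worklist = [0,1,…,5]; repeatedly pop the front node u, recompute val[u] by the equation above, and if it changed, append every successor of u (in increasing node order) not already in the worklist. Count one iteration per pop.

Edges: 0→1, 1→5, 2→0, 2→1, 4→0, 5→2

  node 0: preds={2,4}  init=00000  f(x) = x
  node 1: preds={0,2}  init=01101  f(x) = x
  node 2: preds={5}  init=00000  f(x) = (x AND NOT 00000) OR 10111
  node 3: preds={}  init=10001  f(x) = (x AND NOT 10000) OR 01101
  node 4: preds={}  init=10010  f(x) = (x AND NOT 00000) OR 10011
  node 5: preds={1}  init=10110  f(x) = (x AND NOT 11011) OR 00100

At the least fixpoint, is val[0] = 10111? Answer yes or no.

yes

Iteration log — 8 steps:
  step 1. node 0  ⊔preds=10010  new=10010  old=00000  +wl: 
  step 2. node 1  ⊔preds=10010  new=11111  old=01101  +wl: 
  step 3. node 2  ⊔preds=10110  new=10111  old=00000  +wl: 0,1
  step 4. node 3  ⊔preds=00000  new=11101  old=10001  +wl: 
  step 5. node 4  ⊔preds=00000  new=10011  old=10010  +wl: 
  step 6. node 5  ⊔preds=11111  new=10110  stable
  step 7. node 0  ⊔preds=10111  new=10111  old=10010  +wl: 
  step 8. node 1  ⊔preds=10111  new=11111  stable

Least fixpoint reached:
  node 0: 10111
  node 1: 11111
  node 2: 10111
  node 3: 11101
  node 4: 10011
  node 5: 10110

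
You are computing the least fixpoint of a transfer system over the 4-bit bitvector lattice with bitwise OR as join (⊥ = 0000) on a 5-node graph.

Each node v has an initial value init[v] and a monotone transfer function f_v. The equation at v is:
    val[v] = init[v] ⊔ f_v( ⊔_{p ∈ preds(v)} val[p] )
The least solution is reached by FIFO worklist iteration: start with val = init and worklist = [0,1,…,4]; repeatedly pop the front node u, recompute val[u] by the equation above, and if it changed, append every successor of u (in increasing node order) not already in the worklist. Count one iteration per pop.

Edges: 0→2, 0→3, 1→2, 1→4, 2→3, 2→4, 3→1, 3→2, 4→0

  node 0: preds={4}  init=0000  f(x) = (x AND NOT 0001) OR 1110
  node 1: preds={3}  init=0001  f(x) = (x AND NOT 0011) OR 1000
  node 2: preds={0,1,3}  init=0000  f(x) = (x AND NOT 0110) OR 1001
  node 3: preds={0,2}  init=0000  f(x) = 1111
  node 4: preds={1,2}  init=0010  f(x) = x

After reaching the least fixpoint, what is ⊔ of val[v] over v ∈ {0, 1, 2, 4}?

Worklist (10 pops):
  #1 pop 0: in=0010 → 1110 (was 0000); enqueue []
  #2 pop 1: in=0000 → 1001 (was 0001); enqueue []
  #3 pop 2: in=1111 → 1001 (was 0000); enqueue []
  #4 pop 3: in=1111 → 1111 (was 0000); enqueue [1,2]
  #5 pop 4: in=1001 → 1011 (was 0010); enqueue [0]
  #6 pop 1: in=1111 → 1101 (was 1001); enqueue [4]
  #7 pop 2: in=1111 → 1001 (no change)
  #8 pop 0: in=1011 → 1110 (no change)
  #9 pop 4: in=1101 → 1111 (was 1011); enqueue [0]
  #10 pop 0: in=1111 → 1110 (no change)

Fixpoint:
  val[0] = 1110
  val[1] = 1101
  val[2] = 1001
  val[3] = 1111
  val[4] = 1111

1111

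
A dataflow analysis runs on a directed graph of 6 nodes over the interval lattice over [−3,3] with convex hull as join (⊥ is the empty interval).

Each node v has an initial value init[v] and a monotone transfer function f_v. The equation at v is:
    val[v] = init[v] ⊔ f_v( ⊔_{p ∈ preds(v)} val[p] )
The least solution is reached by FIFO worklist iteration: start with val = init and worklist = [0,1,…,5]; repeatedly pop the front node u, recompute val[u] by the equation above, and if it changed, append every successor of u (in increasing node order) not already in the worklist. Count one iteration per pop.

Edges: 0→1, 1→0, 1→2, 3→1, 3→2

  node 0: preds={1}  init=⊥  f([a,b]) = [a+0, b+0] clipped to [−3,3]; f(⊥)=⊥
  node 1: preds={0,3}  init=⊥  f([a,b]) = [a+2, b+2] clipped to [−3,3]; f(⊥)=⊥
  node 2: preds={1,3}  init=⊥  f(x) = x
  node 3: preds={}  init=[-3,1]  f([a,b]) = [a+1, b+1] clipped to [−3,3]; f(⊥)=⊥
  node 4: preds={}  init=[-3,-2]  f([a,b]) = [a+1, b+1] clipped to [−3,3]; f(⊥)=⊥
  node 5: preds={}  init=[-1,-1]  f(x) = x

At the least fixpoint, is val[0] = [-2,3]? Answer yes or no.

no

Trace (8 dequeues):
  [1] u=0 | in ⊥ | out ⊥ | ==
  [2] u=1 | in [-3,1] | out [-1,3] | prev ⊥ | push {0}
  [3] u=2 | in [-3,3] | out [-3,3] | prev ⊥ | push {}
  [4] u=3 | in ⊥ | out [-3,1] | ==
  [5] u=4 | in ⊥ | out [-3,-2] | ==
  [6] u=5 | in ⊥ | out [-1,-1] | ==
  [7] u=0 | in [-1,3] | out [-1,3] | prev ⊥ | push {1}
  [8] u=1 | in [-3,3] | out [-1,3] | ==

Converged values:
  [0] [-1,3]
  [1] [-1,3]
  [2] [-3,3]
  [3] [-3,1]
  [4] [-3,-2]
  [5] [-1,-1]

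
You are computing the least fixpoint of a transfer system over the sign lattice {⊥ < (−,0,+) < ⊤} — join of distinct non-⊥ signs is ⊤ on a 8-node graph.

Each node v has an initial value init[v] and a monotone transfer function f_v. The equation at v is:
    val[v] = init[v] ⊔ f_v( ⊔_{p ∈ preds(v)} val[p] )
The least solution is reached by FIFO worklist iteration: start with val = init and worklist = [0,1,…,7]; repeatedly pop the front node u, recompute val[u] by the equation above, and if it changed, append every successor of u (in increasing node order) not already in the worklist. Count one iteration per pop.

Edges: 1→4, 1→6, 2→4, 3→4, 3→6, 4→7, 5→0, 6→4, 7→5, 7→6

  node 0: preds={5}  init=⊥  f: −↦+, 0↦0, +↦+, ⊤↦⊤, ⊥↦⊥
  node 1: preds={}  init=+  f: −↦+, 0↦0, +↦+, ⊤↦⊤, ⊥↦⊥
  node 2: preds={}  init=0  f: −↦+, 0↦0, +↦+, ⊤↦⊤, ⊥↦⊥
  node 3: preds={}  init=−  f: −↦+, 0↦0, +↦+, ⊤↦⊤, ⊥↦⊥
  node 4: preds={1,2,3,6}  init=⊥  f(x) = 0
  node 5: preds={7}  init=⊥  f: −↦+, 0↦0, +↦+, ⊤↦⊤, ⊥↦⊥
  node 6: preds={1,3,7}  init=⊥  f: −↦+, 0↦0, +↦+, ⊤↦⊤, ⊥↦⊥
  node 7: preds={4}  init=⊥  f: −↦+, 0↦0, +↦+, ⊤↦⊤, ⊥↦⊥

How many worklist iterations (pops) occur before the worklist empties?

Worklist (12 pops):
  #1 pop 0: in=⊥ → ⊥ (no change)
  #2 pop 1: in=⊥ → + (no change)
  #3 pop 2: in=⊥ → 0 (no change)
  #4 pop 3: in=⊥ → − (no change)
  #5 pop 4: in=⊤ → 0 (was ⊥); enqueue []
  #6 pop 5: in=⊥ → ⊥ (no change)
  #7 pop 6: in=⊤ → ⊤ (was ⊥); enqueue [4]
  #8 pop 7: in=0 → 0 (was ⊥); enqueue [5,6]
  #9 pop 4: in=⊤ → 0 (no change)
  #10 pop 5: in=0 → 0 (was ⊥); enqueue [0]
  #11 pop 6: in=⊤ → ⊤ (no change)
  #12 pop 0: in=0 → 0 (was ⊥); enqueue []

Fixpoint:
  val[0] = 0
  val[1] = +
  val[2] = 0
  val[3] = −
  val[4] = 0
  val[5] = 0
  val[6] = ⊤
  val[7] = 0

12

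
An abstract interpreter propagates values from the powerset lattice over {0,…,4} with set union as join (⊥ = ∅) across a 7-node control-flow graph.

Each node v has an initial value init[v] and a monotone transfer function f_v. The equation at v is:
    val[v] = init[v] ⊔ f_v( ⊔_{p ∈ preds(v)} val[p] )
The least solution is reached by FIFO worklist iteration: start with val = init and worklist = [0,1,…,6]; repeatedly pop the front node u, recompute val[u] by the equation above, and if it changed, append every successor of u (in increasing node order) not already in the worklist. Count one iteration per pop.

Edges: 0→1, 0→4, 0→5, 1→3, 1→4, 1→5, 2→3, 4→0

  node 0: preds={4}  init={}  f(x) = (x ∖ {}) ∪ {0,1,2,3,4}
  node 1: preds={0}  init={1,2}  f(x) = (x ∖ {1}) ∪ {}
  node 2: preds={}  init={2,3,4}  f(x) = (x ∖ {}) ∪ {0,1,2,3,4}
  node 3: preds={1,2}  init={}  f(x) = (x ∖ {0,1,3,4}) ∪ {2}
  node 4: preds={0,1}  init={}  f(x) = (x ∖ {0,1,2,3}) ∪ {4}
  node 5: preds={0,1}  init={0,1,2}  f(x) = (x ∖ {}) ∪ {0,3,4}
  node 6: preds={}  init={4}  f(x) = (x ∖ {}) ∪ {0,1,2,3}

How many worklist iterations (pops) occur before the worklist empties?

8

Trace (8 dequeues):
  [1] u=0 | in {} | out {0,1,2,3,4} | prev {} | push {}
  [2] u=1 | in {0,1,2,3,4} | out {0,1,2,3,4} | prev {1,2} | push {}
  [3] u=2 | in {} | out {0,1,2,3,4} | prev {2,3,4} | push {}
  [4] u=3 | in {0,1,2,3,4} | out {2} | prev {} | push {}
  [5] u=4 | in {0,1,2,3,4} | out {4} | prev {} | push {0}
  [6] u=5 | in {0,1,2,3,4} | out {0,1,2,3,4} | prev {0,1,2} | push {}
  [7] u=6 | in {} | out {0,1,2,3,4} | prev {4} | push {}
  [8] u=0 | in {4} | out {0,1,2,3,4} | ==

Converged values:
  [0] {0,1,2,3,4}
  [1] {0,1,2,3,4}
  [2] {0,1,2,3,4}
  [3] {2}
  [4] {4}
  [5] {0,1,2,3,4}
  [6] {0,1,2,3,4}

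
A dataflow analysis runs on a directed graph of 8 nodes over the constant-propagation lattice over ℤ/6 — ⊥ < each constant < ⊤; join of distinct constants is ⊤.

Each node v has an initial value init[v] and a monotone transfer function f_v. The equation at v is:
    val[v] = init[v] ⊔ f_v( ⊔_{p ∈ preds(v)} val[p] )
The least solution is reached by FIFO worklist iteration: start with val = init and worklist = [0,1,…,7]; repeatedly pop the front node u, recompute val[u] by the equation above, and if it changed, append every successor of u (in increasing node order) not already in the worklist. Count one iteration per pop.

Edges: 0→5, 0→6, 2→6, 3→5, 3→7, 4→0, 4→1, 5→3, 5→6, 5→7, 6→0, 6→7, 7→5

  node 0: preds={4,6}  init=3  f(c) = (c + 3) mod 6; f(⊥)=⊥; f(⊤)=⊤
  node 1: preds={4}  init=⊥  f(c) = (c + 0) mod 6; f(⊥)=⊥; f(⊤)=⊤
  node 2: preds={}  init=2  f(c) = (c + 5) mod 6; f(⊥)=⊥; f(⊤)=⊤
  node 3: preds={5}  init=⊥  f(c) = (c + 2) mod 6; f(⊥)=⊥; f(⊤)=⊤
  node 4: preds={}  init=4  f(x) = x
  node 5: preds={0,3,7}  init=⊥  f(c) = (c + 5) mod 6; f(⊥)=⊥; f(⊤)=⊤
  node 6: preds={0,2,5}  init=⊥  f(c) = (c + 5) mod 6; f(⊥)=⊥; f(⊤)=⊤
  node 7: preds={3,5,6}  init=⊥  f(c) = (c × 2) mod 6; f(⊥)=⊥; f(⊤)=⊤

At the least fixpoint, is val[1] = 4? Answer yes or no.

Trace (12 dequeues):
  [1] u=0 | in 4 | out ⊤ | prev 3 | push {}
  [2] u=1 | in 4 | out 4 | prev ⊥ | push {}
  [3] u=2 | in ⊥ | out 2 | ==
  [4] u=3 | in ⊥ | out ⊥ | ==
  [5] u=4 | in ⊥ | out 4 | ==
  [6] u=5 | in ⊤ | out ⊤ | prev ⊥ | push {3}
  [7] u=6 | in ⊤ | out ⊤ | prev ⊥ | push {0}
  [8] u=7 | in ⊤ | out ⊤ | prev ⊥ | push {5}
  [9] u=3 | in ⊤ | out ⊤ | prev ⊥ | push {7}
  [10] u=0 | in ⊤ | out ⊤ | ==
  [11] u=5 | in ⊤ | out ⊤ | ==
  [12] u=7 | in ⊤ | out ⊤ | ==

Converged values:
  [0] ⊤
  [1] 4
  [2] 2
  [3] ⊤
  [4] 4
  [5] ⊤
  [6] ⊤
  [7] ⊤

yes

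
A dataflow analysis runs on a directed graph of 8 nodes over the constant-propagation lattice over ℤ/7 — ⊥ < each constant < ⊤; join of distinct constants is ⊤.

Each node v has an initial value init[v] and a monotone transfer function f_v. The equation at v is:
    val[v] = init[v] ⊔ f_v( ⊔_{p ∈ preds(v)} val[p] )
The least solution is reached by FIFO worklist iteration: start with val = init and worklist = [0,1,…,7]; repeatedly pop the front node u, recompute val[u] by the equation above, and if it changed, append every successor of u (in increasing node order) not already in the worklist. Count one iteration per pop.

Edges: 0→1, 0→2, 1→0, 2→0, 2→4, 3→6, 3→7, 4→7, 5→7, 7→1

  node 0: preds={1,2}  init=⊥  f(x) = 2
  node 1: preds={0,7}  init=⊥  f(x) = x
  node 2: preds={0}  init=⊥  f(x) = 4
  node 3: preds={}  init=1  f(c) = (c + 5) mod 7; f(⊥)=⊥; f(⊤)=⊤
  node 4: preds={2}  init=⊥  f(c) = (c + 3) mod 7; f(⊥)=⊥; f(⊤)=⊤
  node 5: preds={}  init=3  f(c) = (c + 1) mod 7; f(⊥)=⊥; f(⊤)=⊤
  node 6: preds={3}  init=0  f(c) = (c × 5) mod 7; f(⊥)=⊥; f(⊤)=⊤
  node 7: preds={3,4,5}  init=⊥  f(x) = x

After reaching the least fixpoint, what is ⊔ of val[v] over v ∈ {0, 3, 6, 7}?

⊤

Worklist (11 pops):
  #1 pop 0: in=⊥ → 2 (was ⊥); enqueue []
  #2 pop 1: in=2 → 2 (was ⊥); enqueue [0]
  #3 pop 2: in=2 → 4 (was ⊥); enqueue []
  #4 pop 3: in=⊥ → 1 (no change)
  #5 pop 4: in=4 → 0 (was ⊥); enqueue []
  #6 pop 5: in=⊥ → 3 (no change)
  #7 pop 6: in=1 → ⊤ (was 0); enqueue []
  #8 pop 7: in=⊤ → ⊤ (was ⊥); enqueue [1]
  #9 pop 0: in=⊤ → 2 (no change)
  #10 pop 1: in=⊤ → ⊤ (was 2); enqueue [0]
  #11 pop 0: in=⊤ → 2 (no change)

Fixpoint:
  val[0] = 2
  val[1] = ⊤
  val[2] = 4
  val[3] = 1
  val[4] = 0
  val[5] = 3
  val[6] = ⊤
  val[7] = ⊤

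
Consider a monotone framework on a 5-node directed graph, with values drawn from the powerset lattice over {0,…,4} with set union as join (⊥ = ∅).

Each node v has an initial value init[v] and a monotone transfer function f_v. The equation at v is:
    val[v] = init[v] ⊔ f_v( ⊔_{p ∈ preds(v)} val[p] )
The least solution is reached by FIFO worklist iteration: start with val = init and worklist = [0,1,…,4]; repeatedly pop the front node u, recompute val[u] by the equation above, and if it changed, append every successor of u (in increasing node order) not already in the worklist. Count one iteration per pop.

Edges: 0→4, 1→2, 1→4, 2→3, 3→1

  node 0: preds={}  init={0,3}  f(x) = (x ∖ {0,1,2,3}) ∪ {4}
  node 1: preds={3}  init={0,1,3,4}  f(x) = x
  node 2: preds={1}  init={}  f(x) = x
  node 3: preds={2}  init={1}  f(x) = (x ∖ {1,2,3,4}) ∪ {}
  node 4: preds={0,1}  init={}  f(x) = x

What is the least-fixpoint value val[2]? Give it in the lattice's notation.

{0,1,3,4}

Worklist (6 pops):
  #1 pop 0: in={} → {0,3,4} (was {0,3}); enqueue []
  #2 pop 1: in={1} → {0,1,3,4} (no change)
  #3 pop 2: in={0,1,3,4} → {0,1,3,4} (was {}); enqueue []
  #4 pop 3: in={0,1,3,4} → {0,1} (was {1}); enqueue [1]
  #5 pop 4: in={0,1,3,4} → {0,1,3,4} (was {}); enqueue []
  #6 pop 1: in={0,1} → {0,1,3,4} (no change)

Fixpoint:
  val[0] = {0,3,4}
  val[1] = {0,1,3,4}
  val[2] = {0,1,3,4}
  val[3] = {0,1}
  val[4] = {0,1,3,4}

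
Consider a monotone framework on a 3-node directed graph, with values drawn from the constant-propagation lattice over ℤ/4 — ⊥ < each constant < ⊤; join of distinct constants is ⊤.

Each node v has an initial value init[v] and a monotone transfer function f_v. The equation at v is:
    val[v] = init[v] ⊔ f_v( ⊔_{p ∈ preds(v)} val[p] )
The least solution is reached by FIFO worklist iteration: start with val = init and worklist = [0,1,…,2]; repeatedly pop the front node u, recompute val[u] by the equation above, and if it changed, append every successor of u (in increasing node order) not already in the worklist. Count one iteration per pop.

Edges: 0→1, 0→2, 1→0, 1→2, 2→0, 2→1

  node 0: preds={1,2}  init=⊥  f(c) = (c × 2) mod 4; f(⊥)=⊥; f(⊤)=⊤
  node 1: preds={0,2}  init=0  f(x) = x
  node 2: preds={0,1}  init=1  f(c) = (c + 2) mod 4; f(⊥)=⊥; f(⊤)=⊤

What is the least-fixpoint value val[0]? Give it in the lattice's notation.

⊤

Iteration log — 5 steps:
  step 1. node 0  ⊔preds=⊤  new=⊤  old=⊥  +wl: 
  step 2. node 1  ⊔preds=⊤  new=⊤  old=0  +wl: 0
  step 3. node 2  ⊔preds=⊤  new=⊤  old=1  +wl: 1
  step 4. node 0  ⊔preds=⊤  new=⊤  stable
  step 5. node 1  ⊔preds=⊤  new=⊤  stable

Least fixpoint reached:
  node 0: ⊤
  node 1: ⊤
  node 2: ⊤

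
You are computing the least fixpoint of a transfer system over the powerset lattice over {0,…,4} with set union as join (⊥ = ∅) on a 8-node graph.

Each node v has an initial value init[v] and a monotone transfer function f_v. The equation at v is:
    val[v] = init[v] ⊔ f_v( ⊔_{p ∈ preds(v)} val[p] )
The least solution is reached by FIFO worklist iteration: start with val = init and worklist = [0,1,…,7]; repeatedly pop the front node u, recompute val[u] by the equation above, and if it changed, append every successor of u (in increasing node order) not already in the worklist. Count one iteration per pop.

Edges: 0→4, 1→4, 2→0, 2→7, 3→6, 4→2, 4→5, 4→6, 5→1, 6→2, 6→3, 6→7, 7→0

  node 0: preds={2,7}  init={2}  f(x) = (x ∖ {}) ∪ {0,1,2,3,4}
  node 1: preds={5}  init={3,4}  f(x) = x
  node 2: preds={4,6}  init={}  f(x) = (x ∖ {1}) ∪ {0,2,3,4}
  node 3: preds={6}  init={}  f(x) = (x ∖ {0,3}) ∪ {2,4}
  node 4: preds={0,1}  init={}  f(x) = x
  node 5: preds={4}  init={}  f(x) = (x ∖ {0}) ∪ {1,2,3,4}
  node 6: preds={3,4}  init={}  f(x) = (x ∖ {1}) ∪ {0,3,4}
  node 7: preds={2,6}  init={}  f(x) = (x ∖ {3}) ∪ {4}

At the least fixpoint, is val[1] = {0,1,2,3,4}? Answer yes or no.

Iteration log — 13 steps:
  step 1. node 0  ⊔preds={}  new={0,1,2,3,4}  old={2}  +wl: 
  step 2. node 1  ⊔preds={}  new={3,4}  stable
  step 3. node 2  ⊔preds={}  new={0,2,3,4}  old={}  +wl: 0
  step 4. node 3  ⊔preds={}  new={2,4}  old={}  +wl: 
  step 5. node 4  ⊔preds={0,1,2,3,4}  new={0,1,2,3,4}  old={}  +wl: 2
  step 6. node 5  ⊔preds={0,1,2,3,4}  new={1,2,3,4}  old={}  +wl: 1
  step 7. node 6  ⊔preds={0,1,2,3,4}  new={0,2,3,4}  old={}  +wl: 3
  step 8. node 7  ⊔preds={0,2,3,4}  new={0,2,4}  old={}  +wl: 
  step 9. node 0  ⊔preds={0,2,3,4}  new={0,1,2,3,4}  stable
  step 10. node 2  ⊔preds={0,1,2,3,4}  new={0,2,3,4}  stable
  step 11. node 1  ⊔preds={1,2,3,4}  new={1,2,3,4}  old={3,4}  +wl: 4
  step 12. node 3  ⊔preds={0,2,3,4}  new={2,4}  stable
  step 13. node 4  ⊔preds={0,1,2,3,4}  new={0,1,2,3,4}  stable

Least fixpoint reached:
  node 0: {0,1,2,3,4}
  node 1: {1,2,3,4}
  node 2: {0,2,3,4}
  node 3: {2,4}
  node 4: {0,1,2,3,4}
  node 5: {1,2,3,4}
  node 6: {0,2,3,4}
  node 7: {0,2,4}

no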